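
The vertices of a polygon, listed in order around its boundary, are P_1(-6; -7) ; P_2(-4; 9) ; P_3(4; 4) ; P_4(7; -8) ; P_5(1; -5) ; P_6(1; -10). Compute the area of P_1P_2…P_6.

146.5

P_1→P_2: (-6)(9) − (-4)(-7) = -82
P_2→P_3: (-4)(4) − (4)(9) = -52
P_3→P_4: (4)(-8) − (7)(4) = -60
P_4→P_5: (7)(-5) − (1)(-8) = -27
P_5→P_6: (1)(-10) − (1)(-5) = -5
P_6→P_1: (1)(-7) − (-6)(-10) = -67
Σ = -293
Area = |Σ|/2 = 146.5.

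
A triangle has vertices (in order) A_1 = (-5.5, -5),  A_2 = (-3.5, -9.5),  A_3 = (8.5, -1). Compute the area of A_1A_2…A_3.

35.5

Apply Gauss's area formula: 2A = Σ (x_i·y_{i+1} − x_{i+1}·y_i), indices taken mod 3.
Σ = (34.75) + (84.25) + (-48) = 71
Area = |Σ|/2 = 35.5.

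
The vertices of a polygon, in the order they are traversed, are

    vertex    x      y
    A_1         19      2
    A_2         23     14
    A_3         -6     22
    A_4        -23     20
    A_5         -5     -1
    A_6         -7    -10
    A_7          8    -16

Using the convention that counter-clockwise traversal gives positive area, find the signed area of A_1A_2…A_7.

Σ = (220) + (590) + (386) + (123) + (43) + (192) + (320) = 1874
Signed area = Σ/2 = 937 (positive ⇒ counter-clockwise traversal).

937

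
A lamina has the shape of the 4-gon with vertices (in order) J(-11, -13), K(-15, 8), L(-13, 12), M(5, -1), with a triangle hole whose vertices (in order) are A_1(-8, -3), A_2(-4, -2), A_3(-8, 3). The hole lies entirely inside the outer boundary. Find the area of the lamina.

Outer boundary:
Σ = (-283) + (-76) + (-47) + (-76) = -482
Area = |Σ|/2 = 241.
Hole:
A_1→A_2: (-8)(-2) − (-4)(-3) = 4
A_2→A_3: (-4)(3) − (-8)(-2) = -28
A_3→A_1: (-8)(-3) − (-8)(3) = 48
Σ = 24
Area = |Σ|/2 = 12.
Net area = 241 − 12 = 229.

229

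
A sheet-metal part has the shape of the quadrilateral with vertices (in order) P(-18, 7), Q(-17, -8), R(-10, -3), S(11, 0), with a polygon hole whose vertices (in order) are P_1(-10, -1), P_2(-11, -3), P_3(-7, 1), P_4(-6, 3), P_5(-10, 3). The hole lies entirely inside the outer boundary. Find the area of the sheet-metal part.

160

Outer boundary:
Σ = (263) + (-29) + (33) + (77) = 344
Area = |Σ|/2 = 172.
Hole:
Apply Gauss's area formula: 2A = Σ (x_i·y_{i+1} − x_{i+1}·y_i), indices taken mod 5.
Σ = (19) + (-32) + (-15) + (12) + (40) = 24
Area = |Σ|/2 = 12.
Net area = 172 − 12 = 160.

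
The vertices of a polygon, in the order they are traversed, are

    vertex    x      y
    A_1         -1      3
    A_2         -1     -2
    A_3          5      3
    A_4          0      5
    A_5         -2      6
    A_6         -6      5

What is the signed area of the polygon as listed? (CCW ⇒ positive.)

Apply the surveyor's formula: 2A = Σ (x_i·y_{i+1} − x_{i+1}·y_i), indices taken mod 6.
Cross-terms: 5, 7, 25, 10, 26, -13  ⇒  Σ = 60
Signed area = Σ/2 = 30 (positive ⇒ counter-clockwise traversal).

30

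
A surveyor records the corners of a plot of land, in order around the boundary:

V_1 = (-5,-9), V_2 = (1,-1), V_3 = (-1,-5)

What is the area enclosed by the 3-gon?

Apply Gauss's area formula: 2A = Σ (x_i·y_{i+1} − x_{i+1}·y_i), indices taken mod 3.
Σ = (14) + (-6) + (-16) = -8
Area = |Σ|/2 = 4.

4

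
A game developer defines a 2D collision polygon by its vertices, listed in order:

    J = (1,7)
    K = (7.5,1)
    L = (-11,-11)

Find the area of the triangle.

94.5

J→K: (1)(1) − (7.5)(7) = -51.5
K→L: (7.5)(-11) − (-11)(1) = -71.5
L→J: (-11)(7) − (1)(-11) = -66
Σ = -189
Area = |Σ|/2 = 94.5.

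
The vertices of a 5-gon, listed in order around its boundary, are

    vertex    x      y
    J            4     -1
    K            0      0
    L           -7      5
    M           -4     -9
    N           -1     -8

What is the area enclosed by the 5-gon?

Apply the shoelace formula: 2A = Σ (x_i·y_{i+1} − x_{i+1}·y_i), indices taken mod 5.
Σ = (0) + (0) + (83) + (23) + (33) = 139
Area = |Σ|/2 = 69.5.

69.5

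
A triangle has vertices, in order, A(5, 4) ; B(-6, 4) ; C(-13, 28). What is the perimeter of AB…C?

66

|AB| = √((-11)² + (0)²) = √121 = 11
|BC| = √((-7)² + (24)²) = √625 = 25
|CA| = √((18)² + (-24)²) = √900 = 30
Perimeter = 11 + 25 + 30 = 66.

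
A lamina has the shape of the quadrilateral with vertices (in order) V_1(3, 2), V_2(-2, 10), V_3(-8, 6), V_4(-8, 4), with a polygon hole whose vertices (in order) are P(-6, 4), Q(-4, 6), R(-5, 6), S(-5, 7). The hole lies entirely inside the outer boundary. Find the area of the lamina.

43.5

Outer boundary:
Apply the surveyor's formula: 2A = Σ (x_i·y_{i+1} − x_{i+1}·y_i), indices taken mod 4.
V_1→V_2: (3)(10) − (-2)(2) = 34
V_2→V_3: (-2)(6) − (-8)(10) = 68
V_3→V_4: (-8)(4) − (-8)(6) = 16
V_4→V_1: (-8)(2) − (3)(4) = -28
Σ = 90
Area = |Σ|/2 = 45.
Hole:
Apply the shoelace formula: 2A = Σ (x_i·y_{i+1} − x_{i+1}·y_i), indices taken mod 4.
P→Q: (-6)(6) − (-4)(4) = -20
Q→R: (-4)(6) − (-5)(6) = 6
R→S: (-5)(7) − (-5)(6) = -5
S→P: (-5)(4) − (-6)(7) = 22
Σ = 3
Area = |Σ|/2 = 1.5.
Net area = 45 − 1.5 = 43.5.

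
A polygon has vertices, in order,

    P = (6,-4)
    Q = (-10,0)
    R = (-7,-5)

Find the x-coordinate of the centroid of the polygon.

Apply the shoelace formula. First the cross-terms c_i = x_i·y_{i+1} − x_{i+1}·y_i:
  -40, 50, 58  ⇒  2A = 68, A = 34.
Then Σ (x_i + x_{i+1})·c_i = -748, so x̄ = -748 / (6·34) = -11/3.

-11/3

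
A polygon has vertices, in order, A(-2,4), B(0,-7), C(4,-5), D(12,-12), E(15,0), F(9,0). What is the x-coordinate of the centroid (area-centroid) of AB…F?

898/135

Apply Gauss's area formula. First the cross-terms c_i = x_i·y_{i+1} − x_{i+1}·y_i:
  14, 28, 12, 180, 0, 36  ⇒  2A = 270, A = 135.
Then Σ (x_i + x_{i+1})·c_i = 5388, so x̄ = 5388 / (6·135) = 898/135.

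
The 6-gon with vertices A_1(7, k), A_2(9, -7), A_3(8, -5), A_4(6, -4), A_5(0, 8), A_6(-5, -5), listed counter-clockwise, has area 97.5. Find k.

-8

Write out the shoelace sum; only the two edges meeting at A_1 involve k:
2·Area = [((-5)·k − 7·(-5)) + (7·(-7) − 9·k)] + 97
       = -14·k + 83 = 195
⇒ k = -8.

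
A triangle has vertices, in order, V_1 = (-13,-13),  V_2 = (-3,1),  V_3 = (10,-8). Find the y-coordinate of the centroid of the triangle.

-20/3

Apply the shoelace (surveyor's) formula. First the cross-terms c_i = x_i·y_{i+1} − x_{i+1}·y_i:
  -52, 14, -234  ⇒  2A = -272, A = -136.
Then Σ (y_i + y_{i+1})·c_i = 5440, so ȳ = 5440 / (6·(-136)) = -20/3.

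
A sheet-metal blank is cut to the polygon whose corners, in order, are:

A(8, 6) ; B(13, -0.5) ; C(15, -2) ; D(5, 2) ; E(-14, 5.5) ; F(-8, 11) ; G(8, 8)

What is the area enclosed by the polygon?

141.5

Σ = (-82) + (-18.5) + (40) + (55.5) + (-110) + (-152) + (-16) = -283
Area = |Σ|/2 = 141.5.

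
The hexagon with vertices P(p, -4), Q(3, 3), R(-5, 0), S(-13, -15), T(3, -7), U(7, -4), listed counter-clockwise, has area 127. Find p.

Write out the shoelace sum; only the two edges meeting at P involve p:
2·Area = [(7·(-4) − p·(-4)) + (p·3 − 3·(-4))] + 263
       = 7·p + 247 = 254
⇒ p = 1.

1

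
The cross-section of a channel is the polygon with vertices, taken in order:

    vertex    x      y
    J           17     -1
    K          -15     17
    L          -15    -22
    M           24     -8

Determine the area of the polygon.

809.5

Apply Gauss's area formula: 2A = Σ (x_i·y_{i+1} − x_{i+1}·y_i), indices taken mod 4.
Σ = (274) + (585) + (648) + (112) = 1619
Area = |Σ|/2 = 809.5.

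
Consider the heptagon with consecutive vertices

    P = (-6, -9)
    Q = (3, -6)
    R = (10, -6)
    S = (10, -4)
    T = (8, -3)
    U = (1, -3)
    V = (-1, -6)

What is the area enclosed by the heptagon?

35

Cross-terms: 63, 42, 20, 2, -21, -9, -27  ⇒  Σ = 70
Area = |Σ|/2 = 35.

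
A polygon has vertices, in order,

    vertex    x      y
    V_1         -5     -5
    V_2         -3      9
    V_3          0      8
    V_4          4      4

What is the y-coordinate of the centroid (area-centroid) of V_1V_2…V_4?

Apply Gauss's area formula. First the cross-terms c_i = x_i·y_{i+1} − x_{i+1}·y_i:
  -60, -24, -32, 0  ⇒  2A = -116, A = -58.
Then Σ (y_i + y_{i+1})·c_i = -1032, so ȳ = -1032 / (6·(-58)) = 86/29.

86/29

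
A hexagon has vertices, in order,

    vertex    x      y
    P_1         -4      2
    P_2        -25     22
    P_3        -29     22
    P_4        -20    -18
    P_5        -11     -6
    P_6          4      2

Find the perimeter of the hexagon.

114

|P_1P_2| = √((-21)² + (20)²) = √841 = 29
|P_2P_3| = √((-4)² + (0)²) = √16 = 4
|P_3P_4| = √((9)² + (-40)²) = √1681 = 41
|P_4P_5| = √((9)² + (12)²) = √225 = 15
|P_5P_6| = √((15)² + (8)²) = √289 = 17
|P_6P_1| = √((-8)² + (0)²) = √64 = 8
Perimeter = 29 + 4 + 41 + 15 + 17 + 8 = 114.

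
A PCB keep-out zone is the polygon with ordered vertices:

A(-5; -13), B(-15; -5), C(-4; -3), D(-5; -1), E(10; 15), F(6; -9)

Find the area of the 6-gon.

262

Apply the shoelace formula: 2A = Σ (x_i·y_{i+1} − x_{i+1}·y_i), indices taken mod 6.
Σ = (-170) + (25) + (-11) + (-65) + (-180) + (-123) = -524
Area = |Σ|/2 = 262.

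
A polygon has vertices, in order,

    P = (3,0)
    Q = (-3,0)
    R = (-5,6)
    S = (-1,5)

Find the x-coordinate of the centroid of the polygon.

-19/13

Apply the shoelace (surveyor's) formula. First the cross-terms c_i = x_i·y_{i+1} − x_{i+1}·y_i:
  0, -18, -19, -15  ⇒  2A = -52, A = -26.
Then Σ (x_i + x_{i+1})·c_i = 228, so x̄ = 228 / (6·(-26)) = -19/13.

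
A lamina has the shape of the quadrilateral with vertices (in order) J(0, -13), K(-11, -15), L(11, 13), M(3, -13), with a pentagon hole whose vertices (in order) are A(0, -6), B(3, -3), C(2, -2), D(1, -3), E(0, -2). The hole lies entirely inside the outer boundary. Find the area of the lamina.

165

Outer boundary:
Apply the shoelace formula: 2A = Σ (x_i·y_{i+1} − x_{i+1}·y_i), indices taken mod 4.
J→K: (0)(-15) − (-11)(-13) = -143
K→L: (-11)(13) − (11)(-15) = 22
L→M: (11)(-13) − (3)(13) = -182
M→J: (3)(-13) − (0)(-13) = -39
Σ = -342
Area = |Σ|/2 = 171.
Hole:
Cross-terms: 18, 0, -4, -2, 0  ⇒  Σ = 12
Area = |Σ|/2 = 6.
Net area = 171 − 6 = 165.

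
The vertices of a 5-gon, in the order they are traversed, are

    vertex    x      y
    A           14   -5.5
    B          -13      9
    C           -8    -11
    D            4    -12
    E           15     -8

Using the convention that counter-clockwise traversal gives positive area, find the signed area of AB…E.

Apply the shoelace formula: 2A = Σ (x_i·y_{i+1} − x_{i+1}·y_i), indices taken mod 5.
Σ = (54.5) + (215) + (140) + (148) + (29.5) = 587
Signed area = Σ/2 = 293.5 (positive ⇒ counter-clockwise traversal).

293.5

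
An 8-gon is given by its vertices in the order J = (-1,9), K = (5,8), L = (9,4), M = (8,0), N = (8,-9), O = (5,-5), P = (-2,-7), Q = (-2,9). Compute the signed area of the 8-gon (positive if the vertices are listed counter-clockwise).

Apply the shoelace formula: 2A = Σ (x_i·y_{i+1} − x_{i+1}·y_i), indices taken mod 8.
Cross-terms: -53, -52, -32, -72, 5, -45, -32, -9  ⇒  Σ = -290
Signed area = Σ/2 = -145 (negative ⇒ clockwise traversal).

-145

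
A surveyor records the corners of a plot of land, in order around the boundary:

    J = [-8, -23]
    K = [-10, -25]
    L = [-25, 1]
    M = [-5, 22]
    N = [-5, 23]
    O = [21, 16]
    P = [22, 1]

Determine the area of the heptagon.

1303.5

Σ = (-30) + (-635) + (-545) + (-5) + (-563) + (-331) + (-498) = -2607
Area = |Σ|/2 = 1303.5.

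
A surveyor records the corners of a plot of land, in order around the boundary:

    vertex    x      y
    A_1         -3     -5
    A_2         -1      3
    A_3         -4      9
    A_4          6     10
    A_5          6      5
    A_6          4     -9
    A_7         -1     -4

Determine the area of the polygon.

120.5

Σ = (-14) + (3) + (-94) + (-30) + (-74) + (-25) + (-7) = -241
Area = |Σ|/2 = 120.5.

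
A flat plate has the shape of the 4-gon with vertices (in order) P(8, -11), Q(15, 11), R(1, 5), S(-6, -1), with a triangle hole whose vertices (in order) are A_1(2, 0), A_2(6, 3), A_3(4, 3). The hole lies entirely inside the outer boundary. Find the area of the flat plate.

Outer boundary:
Apply the shoelace (surveyor's) formula: 2A = Σ (x_i·y_{i+1} − x_{i+1}·y_i), indices taken mod 4.
Σ = (253) + (64) + (29) + (74) = 420
Area = |Σ|/2 = 210.
Hole:
Apply the shoelace formula: 2A = Σ (x_i·y_{i+1} − x_{i+1}·y_i), indices taken mod 3.
Cross-terms: 6, 6, -6  ⇒  Σ = 6
Area = |Σ|/2 = 3.
Net area = 210 − 3 = 207.

207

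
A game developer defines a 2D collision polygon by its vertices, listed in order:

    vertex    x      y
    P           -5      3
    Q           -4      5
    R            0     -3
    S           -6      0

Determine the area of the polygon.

18.5

Apply Gauss's area formula: 2A = Σ (x_i·y_{i+1} − x_{i+1}·y_i), indices taken mod 4.
P→Q: (-5)(5) − (-4)(3) = -13
Q→R: (-4)(-3) − (0)(5) = 12
R→S: (0)(0) − (-6)(-3) = -18
S→P: (-6)(3) − (-5)(0) = -18
Σ = -37
Area = |Σ|/2 = 18.5.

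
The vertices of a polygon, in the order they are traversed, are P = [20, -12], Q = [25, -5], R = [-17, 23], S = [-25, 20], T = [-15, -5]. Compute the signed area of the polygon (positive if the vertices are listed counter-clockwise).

815

Σ = (200) + (490) + (235) + (425) + (280) = 1630
Signed area = Σ/2 = 815 (positive ⇒ counter-clockwise traversal).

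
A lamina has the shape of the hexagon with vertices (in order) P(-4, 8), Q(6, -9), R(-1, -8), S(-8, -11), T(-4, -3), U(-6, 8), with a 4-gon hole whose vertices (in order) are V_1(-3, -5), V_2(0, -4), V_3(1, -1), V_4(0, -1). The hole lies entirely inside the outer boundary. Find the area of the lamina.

Outer boundary:
Apply Gauss's area formula: 2A = Σ (x_i·y_{i+1} − x_{i+1}·y_i), indices taken mod 6.
Σ = (-12) + (-57) + (-53) + (-20) + (-50) + (-16) = -208
Area = |Σ|/2 = 104.
Hole:
V_1→V_2: (-3)(-4) − (0)(-5) = 12
V_2→V_3: (0)(-1) − (1)(-4) = 4
V_3→V_4: (1)(-1) − (0)(-1) = -1
V_4→V_1: (0)(-5) − (-3)(-1) = -3
Σ = 12
Area = |Σ|/2 = 6.
Net area = 104 − 6 = 98.

98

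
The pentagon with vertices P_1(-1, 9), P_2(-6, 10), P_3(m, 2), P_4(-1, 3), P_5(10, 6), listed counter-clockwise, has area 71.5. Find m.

-7

The doubled signed area Σ (x_i y_{i+1} − x_{i+1} y_i) is linear in m.
With m=0 it equals 94; the coefficient of m is -7 (from the two edges through P_3).
So -7·m + 94 = 2·71.5 = 143 ⇒ m = -7.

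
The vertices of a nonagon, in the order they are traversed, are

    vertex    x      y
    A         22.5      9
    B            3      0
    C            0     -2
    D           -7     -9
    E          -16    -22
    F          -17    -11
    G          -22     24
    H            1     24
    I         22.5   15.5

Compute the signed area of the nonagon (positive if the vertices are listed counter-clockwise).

-1053.875

Σ = (-27) + (-6) + (-14) + (10) + (-198) + (-650) + (-552) + (-524.5) + (-146.25) = -2107.75
Signed area = Σ/2 = -1053.875 (negative ⇒ clockwise traversal).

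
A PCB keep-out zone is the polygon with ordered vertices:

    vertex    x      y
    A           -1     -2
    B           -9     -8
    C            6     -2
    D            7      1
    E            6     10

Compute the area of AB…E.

69

Apply Gauss's area formula: 2A = Σ (x_i·y_{i+1} − x_{i+1}·y_i), indices taken mod 5.
A→B: (-1)(-8) − (-9)(-2) = -10
B→C: (-9)(-2) − (6)(-8) = 66
C→D: (6)(1) − (7)(-2) = 20
D→E: (7)(10) − (6)(1) = 64
E→A: (6)(-2) − (-1)(10) = -2
Σ = 138
Area = |Σ|/2 = 69.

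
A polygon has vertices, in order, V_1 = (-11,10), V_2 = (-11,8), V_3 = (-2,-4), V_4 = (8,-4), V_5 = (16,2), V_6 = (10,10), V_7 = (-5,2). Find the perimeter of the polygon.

|V_1V_2| = √((0)² + (-2)²) = √4 = 2
|V_2V_3| = √((9)² + (-12)²) = √225 = 15
|V_3V_4| = √((10)² + (0)²) = √100 = 10
|V_4V_5| = √((8)² + (6)²) = √100 = 10
|V_5V_6| = √((-6)² + (8)²) = √100 = 10
|V_6V_7| = √((-15)² + (-8)²) = √289 = 17
|V_7V_1| = √((-6)² + (8)²) = √100 = 10
Perimeter = 2 + 15 + 10 + 10 + 10 + 17 + 10 = 74.

74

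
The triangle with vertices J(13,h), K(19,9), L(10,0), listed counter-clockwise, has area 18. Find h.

-1

The doubled signed area Σ (x_i y_{i+1} − x_{i+1} y_i) is linear in h.
With h=0 it equals 27; the coefficient of h is -9 (from the two edges through J).
So -9·h + 27 = 2·18 = 36 ⇒ h = -1.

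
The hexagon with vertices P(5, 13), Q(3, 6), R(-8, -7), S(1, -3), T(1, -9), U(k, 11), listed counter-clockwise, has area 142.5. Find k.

13

The doubled signed area Σ (x_i y_{i+1} − x_{i+1} y_i) is linear in k.
With k=0 it equals -1; the coefficient of k is 22 (from the two edges through U).
So 22·k + -1 = 2·142.5 = 285 ⇒ k = 13.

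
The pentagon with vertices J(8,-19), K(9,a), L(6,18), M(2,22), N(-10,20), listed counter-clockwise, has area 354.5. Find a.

The doubled signed area Σ (x_i y_{i+1} − x_{i+1} y_i) is linear in a.
With a=0 it equals 719; the coefficient of a is 2 (from the two edges through K).
So 2·a + 719 = 2·354.5 = 709 ⇒ a = -5.

-5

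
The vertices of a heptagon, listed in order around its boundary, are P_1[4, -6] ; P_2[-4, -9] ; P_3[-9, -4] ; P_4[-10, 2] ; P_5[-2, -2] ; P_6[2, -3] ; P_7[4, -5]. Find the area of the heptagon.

75.5

Apply the shoelace formula: 2A = Σ (x_i·y_{i+1} − x_{i+1}·y_i), indices taken mod 7.
Σ = (-60) + (-65) + (-58) + (24) + (10) + (2) + (-4) = -151
Area = |Σ|/2 = 75.5.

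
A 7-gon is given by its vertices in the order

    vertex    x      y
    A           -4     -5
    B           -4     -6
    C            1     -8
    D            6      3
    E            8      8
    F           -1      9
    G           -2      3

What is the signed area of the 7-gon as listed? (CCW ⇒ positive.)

Apply the shoelace (surveyor's) formula: 2A = Σ (x_i·y_{i+1} − x_{i+1}·y_i), indices taken mod 7.
Σ = (4) + (38) + (51) + (24) + (80) + (15) + (22) = 234
Signed area = Σ/2 = 117 (positive ⇒ counter-clockwise traversal).

117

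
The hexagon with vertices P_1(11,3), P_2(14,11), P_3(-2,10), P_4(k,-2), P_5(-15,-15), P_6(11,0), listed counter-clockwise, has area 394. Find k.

The doubled signed area Σ (x_i y_{i+1} − x_{i+1} y_i) is linear in k.
With k=0 it equals 413; the coefficient of k is -25 (from the two edges through P_4).
So -25·k + 413 = 2·394 = 788 ⇒ k = -15.

-15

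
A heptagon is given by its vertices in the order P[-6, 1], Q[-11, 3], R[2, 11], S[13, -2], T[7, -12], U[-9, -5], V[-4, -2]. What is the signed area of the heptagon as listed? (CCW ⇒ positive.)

Apply Gauss's area formula: 2A = Σ (x_i·y_{i+1} − x_{i+1}·y_i), indices taken mod 7.
Σ = (-7) + (-127) + (-147) + (-142) + (-143) + (-2) + (-16) = -584
Signed area = Σ/2 = -292 (negative ⇒ clockwise traversal).

-292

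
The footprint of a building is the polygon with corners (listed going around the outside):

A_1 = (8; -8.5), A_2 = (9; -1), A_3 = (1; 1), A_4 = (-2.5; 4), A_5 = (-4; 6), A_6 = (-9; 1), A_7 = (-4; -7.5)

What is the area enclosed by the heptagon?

Apply the shoelace (surveyor's) formula: 2A = Σ (x_i·y_{i+1} − x_{i+1}·y_i), indices taken mod 7.
A_1→A_2: (8)(-1) − (9)(-8.5) = 68.5
A_2→A_3: (9)(1) − (1)(-1) = 10
A_3→A_4: (1)(4) − (-2.5)(1) = 6.5
A_4→A_5: (-2.5)(6) − (-4)(4) = 1
A_5→A_6: (-4)(1) − (-9)(6) = 50
A_6→A_7: (-9)(-7.5) − (-4)(1) = 71.5
A_7→A_1: (-4)(-8.5) − (8)(-7.5) = 94
Σ = 301.5
Area = |Σ|/2 = 150.75.

150.75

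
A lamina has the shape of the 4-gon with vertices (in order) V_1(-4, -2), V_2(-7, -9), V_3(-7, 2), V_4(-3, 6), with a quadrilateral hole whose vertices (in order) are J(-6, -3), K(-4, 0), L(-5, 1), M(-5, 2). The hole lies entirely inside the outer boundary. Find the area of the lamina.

Outer boundary:
Apply the shoelace (surveyor's) formula: 2A = Σ (x_i·y_{i+1} − x_{i+1}·y_i), indices taken mod 4.
V_1→V_2: (-4)(-9) − (-7)(-2) = 22
V_2→V_3: (-7)(2) − (-7)(-9) = -77
V_3→V_4: (-7)(6) − (-3)(2) = -36
V_4→V_1: (-3)(-2) − (-4)(6) = 30
Σ = -61
Area = |Σ|/2 = 30.5.
Hole:
J→K: (-6)(0) − (-4)(-3) = -12
K→L: (-4)(1) − (-5)(0) = -4
L→M: (-5)(2) − (-5)(1) = -5
M→J: (-5)(-3) − (-6)(2) = 27
Σ = 6
Area = |Σ|/2 = 3.
Net area = 30.5 − 3 = 27.5.

27.5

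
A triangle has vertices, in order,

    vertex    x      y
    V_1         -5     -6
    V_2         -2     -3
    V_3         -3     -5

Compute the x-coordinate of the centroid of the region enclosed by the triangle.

Apply the shoelace formula. First the cross-terms c_i = x_i·y_{i+1} − x_{i+1}·y_i:
  3, 1, -7  ⇒  2A = -3, A = -1.5.
Then Σ (x_i + x_{i+1})·c_i = 30, so x̄ = 30 / (6·(-1.5)) = -10/3.

-10/3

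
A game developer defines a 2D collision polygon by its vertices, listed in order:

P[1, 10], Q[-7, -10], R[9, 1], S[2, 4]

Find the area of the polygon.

96.5

Σ = (60) + (83) + (34) + (16) = 193
Area = |Σ|/2 = 96.5.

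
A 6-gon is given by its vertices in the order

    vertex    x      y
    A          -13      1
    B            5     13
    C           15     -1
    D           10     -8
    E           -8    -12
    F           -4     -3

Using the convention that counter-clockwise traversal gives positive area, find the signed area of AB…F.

-367.5

Apply the shoelace formula: 2A = Σ (x_i·y_{i+1} − x_{i+1}·y_i), indices taken mod 6.
Cross-terms: -174, -200, -110, -184, -24, -43  ⇒  Σ = -735
Signed area = Σ/2 = -367.5 (negative ⇒ clockwise traversal).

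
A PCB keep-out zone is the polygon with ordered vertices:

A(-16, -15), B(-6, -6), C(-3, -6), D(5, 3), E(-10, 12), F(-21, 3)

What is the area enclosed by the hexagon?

Cross-terms: 6, 18, 21, 90, 222, 363  ⇒  Σ = 720
Area = |Σ|/2 = 360.

360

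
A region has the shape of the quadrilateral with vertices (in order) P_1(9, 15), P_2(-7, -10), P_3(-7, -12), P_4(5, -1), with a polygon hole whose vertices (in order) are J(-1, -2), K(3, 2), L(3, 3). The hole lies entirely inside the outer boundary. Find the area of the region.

Outer boundary:
Apply the surveyor's formula: 2A = Σ (x_i·y_{i+1} − x_{i+1}·y_i), indices taken mod 4.
Cross-terms: 15, 14, 67, 84  ⇒  Σ = 180
Area = |Σ|/2 = 90.
Hole:
Apply the surveyor's formula: 2A = Σ (x_i·y_{i+1} − x_{i+1}·y_i), indices taken mod 3.
Σ = (4) + (3) + (-3) = 4
Area = |Σ|/2 = 2.
Net area = 90 − 2 = 88.

88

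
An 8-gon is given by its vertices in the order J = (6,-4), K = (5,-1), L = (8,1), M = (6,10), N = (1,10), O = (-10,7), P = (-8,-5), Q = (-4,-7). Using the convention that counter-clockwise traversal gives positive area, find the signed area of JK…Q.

J→K: (6)(-1) − (5)(-4) = 14
K→L: (5)(1) − (8)(-1) = 13
L→M: (8)(10) − (6)(1) = 74
M→N: (6)(10) − (1)(10) = 50
N→O: (1)(7) − (-10)(10) = 107
O→P: (-10)(-5) − (-8)(7) = 106
P→Q: (-8)(-7) − (-4)(-5) = 36
Q→J: (-4)(-4) − (6)(-7) = 58
Σ = 458
Signed area = Σ/2 = 229 (positive ⇒ counter-clockwise traversal).

229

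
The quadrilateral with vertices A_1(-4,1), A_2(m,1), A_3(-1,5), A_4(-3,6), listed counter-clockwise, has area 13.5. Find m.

0

The doubled signed area Σ (x_i y_{i+1} − x_{i+1} y_i) is linear in m.
With m=0 it equals 27; the coefficient of m is 4 (from the two edges through A_2).
So 4·m + 27 = 2·13.5 = 27 ⇒ m = 0.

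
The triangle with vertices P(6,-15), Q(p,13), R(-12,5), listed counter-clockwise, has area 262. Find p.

7

Write out the shoelace sum; only the two edges meeting at Q involve p:
2·Area = [(6·13 − p·(-15)) + (p·5 − (-12)·13)] + 150
       = 20·p + 384 = 524
⇒ p = 7.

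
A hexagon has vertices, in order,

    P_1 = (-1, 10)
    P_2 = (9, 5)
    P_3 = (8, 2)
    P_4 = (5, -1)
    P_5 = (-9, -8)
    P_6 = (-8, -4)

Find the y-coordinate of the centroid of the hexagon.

Apply Gauss's area formula. First the cross-terms c_i = x_i·y_{i+1} − x_{i+1}·y_i:
  -95, -22, -18, -49, -28, -84  ⇒  2A = -296, A = -148.
Then Σ (y_i + y_{i+1})·c_i = -1324, so ȳ = -1324 / (6·(-148)) = 331/222.

331/222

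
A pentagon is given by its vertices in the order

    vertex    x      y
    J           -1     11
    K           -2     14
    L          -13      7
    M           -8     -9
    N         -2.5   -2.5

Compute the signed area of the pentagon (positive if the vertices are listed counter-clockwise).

Apply Gauss's area formula: 2A = Σ (x_i·y_{i+1} − x_{i+1}·y_i), indices taken mod 5.
J→K: (-1)(14) − (-2)(11) = 8
K→L: (-2)(7) − (-13)(14) = 168
L→M: (-13)(-9) − (-8)(7) = 173
M→N: (-8)(-2.5) − (-2.5)(-9) = -2.5
N→J: (-2.5)(11) − (-1)(-2.5) = -30
Σ = 316.5
Signed area = Σ/2 = 158.25 (positive ⇒ counter-clockwise traversal).

158.25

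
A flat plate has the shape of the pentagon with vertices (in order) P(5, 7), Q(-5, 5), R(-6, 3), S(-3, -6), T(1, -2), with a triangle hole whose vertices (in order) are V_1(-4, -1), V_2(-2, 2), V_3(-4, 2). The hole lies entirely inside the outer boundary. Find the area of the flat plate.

71.5

Outer boundary:
Apply the shoelace (surveyor's) formula: 2A = Σ (x_i·y_{i+1} − x_{i+1}·y_i), indices taken mod 5.
Cross-terms: 60, 15, 45, 12, 17  ⇒  Σ = 149
Area = |Σ|/2 = 74.5.
Hole:
Cross-terms: -10, 4, 12  ⇒  Σ = 6
Area = |Σ|/2 = 3.
Net area = 74.5 − 3 = 71.5.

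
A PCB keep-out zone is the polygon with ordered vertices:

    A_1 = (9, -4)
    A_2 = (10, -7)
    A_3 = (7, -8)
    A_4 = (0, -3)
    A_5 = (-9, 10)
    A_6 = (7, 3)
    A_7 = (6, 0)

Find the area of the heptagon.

Σ = (-23) + (-31) + (-21) + (-27) + (-97) + (-18) + (-24) = -241
Area = |Σ|/2 = 120.5.

120.5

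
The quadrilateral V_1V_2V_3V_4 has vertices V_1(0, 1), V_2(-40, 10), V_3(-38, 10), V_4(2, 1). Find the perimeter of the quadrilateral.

|V_1V_2| = √((-40)² + (9)²) = √1681 = 41
|V_2V_3| = √((2)² + (0)²) = √4 = 2
|V_3V_4| = √((40)² + (-9)²) = √1681 = 41
|V_4V_1| = √((-2)² + (0)²) = √4 = 2
Perimeter = 41 + 2 + 41 + 2 = 86.

86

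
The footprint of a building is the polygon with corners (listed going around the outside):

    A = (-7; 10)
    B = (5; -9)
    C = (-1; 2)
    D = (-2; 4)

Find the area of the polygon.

11

Apply the surveyor's formula: 2A = Σ (x_i·y_{i+1} − x_{i+1}·y_i), indices taken mod 4.
Σ = (13) + (1) + (0) + (8) = 22
Area = |Σ|/2 = 11.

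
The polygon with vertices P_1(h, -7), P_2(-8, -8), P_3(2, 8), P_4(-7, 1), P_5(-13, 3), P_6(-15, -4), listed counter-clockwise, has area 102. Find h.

-14

The doubled signed area Σ (x_i y_{i+1} − x_{i+1} y_i) is linear in h.
With h=0 it equals 148; the coefficient of h is -4 (from the two edges through P_1).
So -4·h + 148 = 2·102 = 204 ⇒ h = -14.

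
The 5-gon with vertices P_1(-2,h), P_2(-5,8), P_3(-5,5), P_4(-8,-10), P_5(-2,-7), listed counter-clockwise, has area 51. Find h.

-3

Write out the shoelace sum; only the two edges meeting at P_1 involve h:
2·Area = [((-2)·h − (-2)·(-7)) + ((-2)·8 − (-5)·h)] + 141
       = 3·h + 111 = 102
⇒ h = -3.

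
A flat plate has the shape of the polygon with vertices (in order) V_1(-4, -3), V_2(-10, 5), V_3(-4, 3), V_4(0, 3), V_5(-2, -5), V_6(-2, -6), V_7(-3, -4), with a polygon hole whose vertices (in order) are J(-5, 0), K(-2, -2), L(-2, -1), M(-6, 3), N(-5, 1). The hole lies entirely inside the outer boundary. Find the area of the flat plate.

35.5

Outer boundary:
Σ = (-50) + (-10) + (-12) + (6) + (2) + (-10) + (-7) = -81
Area = |Σ|/2 = 40.5.
Hole:
Apply Gauss's area formula: 2A = Σ (x_i·y_{i+1} − x_{i+1}·y_i), indices taken mod 5.
Σ = (10) + (-2) + (-12) + (9) + (5) = 10
Area = |Σ|/2 = 5.
Net area = 40.5 − 5 = 35.5.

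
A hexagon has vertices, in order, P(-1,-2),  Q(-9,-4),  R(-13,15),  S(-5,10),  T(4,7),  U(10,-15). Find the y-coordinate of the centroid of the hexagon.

Apply the shoelace formula. First the cross-terms c_i = x_i·y_{i+1} − x_{i+1}·y_i:
  -14, -187, -55, -75, -130, -35  ⇒  2A = -496, A = -248.
Then Σ (y_i + y_{i+1})·c_i = -2988, so ȳ = -2988 / (6·(-248)) = 249/124.

249/124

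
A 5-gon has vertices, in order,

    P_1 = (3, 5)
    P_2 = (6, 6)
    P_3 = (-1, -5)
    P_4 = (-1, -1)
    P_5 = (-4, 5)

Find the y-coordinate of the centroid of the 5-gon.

Apply the shoelace formula. First the cross-terms c_i = x_i·y_{i+1} − x_{i+1}·y_i:
  -12, -24, -4, -9, -35  ⇒  2A = -84, A = -42.
Then Σ (y_i + y_{i+1})·c_i = -518, so ȳ = -518 / (6·(-42)) = 37/18.

37/18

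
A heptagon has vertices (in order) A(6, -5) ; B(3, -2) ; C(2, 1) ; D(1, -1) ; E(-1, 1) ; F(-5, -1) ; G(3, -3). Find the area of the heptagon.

Σ = (3) + (7) + (-3) + (0) + (6) + (18) + (3) = 34
Area = |Σ|/2 = 17.

17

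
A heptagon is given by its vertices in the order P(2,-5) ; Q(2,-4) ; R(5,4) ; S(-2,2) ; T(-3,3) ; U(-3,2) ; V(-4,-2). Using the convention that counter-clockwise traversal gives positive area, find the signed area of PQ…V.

44.5

Cross-terms: 2, 28, 18, 0, 3, 14, 24  ⇒  Σ = 89
Signed area = Σ/2 = 44.5 (positive ⇒ counter-clockwise traversal).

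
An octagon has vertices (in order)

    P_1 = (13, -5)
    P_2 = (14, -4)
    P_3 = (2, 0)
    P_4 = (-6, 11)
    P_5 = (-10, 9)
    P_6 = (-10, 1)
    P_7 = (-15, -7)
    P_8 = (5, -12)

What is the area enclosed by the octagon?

307.5

Apply the surveyor's formula: 2A = Σ (x_i·y_{i+1} − x_{i+1}·y_i), indices taken mod 8.
Cross-terms: 18, 8, 22, 56, 80, 85, 215, 131  ⇒  Σ = 615
Area = |Σ|/2 = 307.5.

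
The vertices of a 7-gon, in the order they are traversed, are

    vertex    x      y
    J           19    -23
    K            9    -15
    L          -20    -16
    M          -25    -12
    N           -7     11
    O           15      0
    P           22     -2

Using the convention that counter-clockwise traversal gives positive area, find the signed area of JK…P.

-852

J→K: (19)(-15) − (9)(-23) = -78
K→L: (9)(-16) − (-20)(-15) = -444
L→M: (-20)(-12) − (-25)(-16) = -160
M→N: (-25)(11) − (-7)(-12) = -359
N→O: (-7)(0) − (15)(11) = -165
O→P: (15)(-2) − (22)(0) = -30
P→J: (22)(-23) − (19)(-2) = -468
Σ = -1704
Signed area = Σ/2 = -852 (negative ⇒ clockwise traversal).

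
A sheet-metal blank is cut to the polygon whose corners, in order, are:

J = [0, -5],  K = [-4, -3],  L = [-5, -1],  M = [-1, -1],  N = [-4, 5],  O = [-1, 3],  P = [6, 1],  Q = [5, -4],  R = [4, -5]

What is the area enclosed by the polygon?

60

Σ = (-20) + (-11) + (4) + (-9) + (-7) + (-19) + (-29) + (-9) + (-20) = -120
Area = |Σ|/2 = 60.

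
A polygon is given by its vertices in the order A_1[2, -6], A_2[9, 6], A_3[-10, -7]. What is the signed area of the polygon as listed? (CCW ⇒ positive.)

Apply Gauss's area formula: 2A = Σ (x_i·y_{i+1} − x_{i+1}·y_i), indices taken mod 3.
Σ = (66) + (-3) + (74) = 137
Signed area = Σ/2 = 68.5 (positive ⇒ counter-clockwise traversal).

68.5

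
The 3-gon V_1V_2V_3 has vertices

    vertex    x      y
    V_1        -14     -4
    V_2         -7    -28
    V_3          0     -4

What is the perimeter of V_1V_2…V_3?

|V_1V_2| = √((7)² + (-24)²) = √625 = 25
|V_2V_3| = √((7)² + (24)²) = √625 = 25
|V_3V_1| = √((-14)² + (0)²) = √196 = 14
Perimeter = 25 + 25 + 14 = 64.

64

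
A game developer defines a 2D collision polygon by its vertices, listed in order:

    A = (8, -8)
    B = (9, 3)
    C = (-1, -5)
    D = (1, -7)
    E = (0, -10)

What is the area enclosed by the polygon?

Cross-terms: 96, -42, 12, -10, 80  ⇒  Σ = 136
Area = |Σ|/2 = 68.

68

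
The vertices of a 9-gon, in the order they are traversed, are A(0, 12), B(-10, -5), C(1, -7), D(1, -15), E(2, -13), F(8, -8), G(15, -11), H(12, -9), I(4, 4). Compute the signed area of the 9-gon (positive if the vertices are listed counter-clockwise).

226.5

Apply Gauss's area formula: 2A = Σ (x_i·y_{i+1} − x_{i+1}·y_i), indices taken mod 9.
Σ = (120) + (75) + (-8) + (17) + (88) + (32) + (-3) + (84) + (48) = 453
Signed area = Σ/2 = 226.5 (positive ⇒ counter-clockwise traversal).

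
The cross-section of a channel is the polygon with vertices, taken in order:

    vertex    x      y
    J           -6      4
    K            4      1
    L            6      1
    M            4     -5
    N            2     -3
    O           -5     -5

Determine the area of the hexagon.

67.5

Apply the shoelace formula: 2A = Σ (x_i·y_{i+1} − x_{i+1}·y_i), indices taken mod 6.
Σ = (-22) + (-2) + (-34) + (-2) + (-25) + (-50) = -135
Area = |Σ|/2 = 67.5.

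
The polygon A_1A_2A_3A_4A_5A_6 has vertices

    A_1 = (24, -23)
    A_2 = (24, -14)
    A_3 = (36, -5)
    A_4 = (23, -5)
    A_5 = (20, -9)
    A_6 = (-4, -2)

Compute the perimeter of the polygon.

|A_1A_2| = √((0)² + (9)²) = √81 = 9
|A_2A_3| = √((12)² + (9)²) = √225 = 15
|A_3A_4| = √((-13)² + (0)²) = √169 = 13
|A_4A_5| = √((-3)² + (-4)²) = √25 = 5
|A_5A_6| = √((-24)² + (7)²) = √625 = 25
|A_6A_1| = √((28)² + (-21)²) = √1225 = 35
Perimeter = 9 + 15 + 13 + 5 + 25 + 35 = 102.

102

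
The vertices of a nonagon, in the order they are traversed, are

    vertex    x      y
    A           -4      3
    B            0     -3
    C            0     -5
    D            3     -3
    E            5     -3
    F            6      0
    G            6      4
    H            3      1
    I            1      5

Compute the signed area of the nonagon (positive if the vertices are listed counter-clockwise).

Apply the shoelace formula: 2A = Σ (x_i·y_{i+1} − x_{i+1}·y_i), indices taken mod 9.
Σ = (12) + (0) + (15) + (6) + (18) + (24) + (-6) + (14) + (23) = 106
Signed area = Σ/2 = 53 (positive ⇒ counter-clockwise traversal).

53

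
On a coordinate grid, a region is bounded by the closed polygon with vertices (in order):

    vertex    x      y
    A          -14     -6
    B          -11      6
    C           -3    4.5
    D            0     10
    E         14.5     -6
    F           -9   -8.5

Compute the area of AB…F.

Apply the shoelace (surveyor's) formula: 2A = Σ (x_i·y_{i+1} − x_{i+1}·y_i), indices taken mod 6.
Σ = (-150) + (-31.5) + (-30) + (-145) + (-177.25) + (-65) = -598.75
Area = |Σ|/2 = 299.375.

299.375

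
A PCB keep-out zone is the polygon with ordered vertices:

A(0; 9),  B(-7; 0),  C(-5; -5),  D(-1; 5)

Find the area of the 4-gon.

29.5

Apply Gauss's area formula: 2A = Σ (x_i·y_{i+1} − x_{i+1}·y_i), indices taken mod 4.
Σ = (63) + (35) + (-30) + (-9) = 59
Area = |Σ|/2 = 29.5.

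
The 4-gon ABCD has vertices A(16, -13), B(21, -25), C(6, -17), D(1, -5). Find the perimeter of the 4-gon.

|AB| = √((5)² + (-12)²) = √169 = 13
|BC| = √((-15)² + (8)²) = √289 = 17
|CD| = √((-5)² + (12)²) = √169 = 13
|DA| = √((15)² + (-8)²) = √289 = 17
Perimeter = 13 + 17 + 13 + 17 = 60.

60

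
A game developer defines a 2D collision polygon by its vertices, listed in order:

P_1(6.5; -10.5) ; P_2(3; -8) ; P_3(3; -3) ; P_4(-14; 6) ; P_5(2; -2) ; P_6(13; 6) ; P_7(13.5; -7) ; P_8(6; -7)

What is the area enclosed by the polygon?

Apply Gauss's area formula: 2A = Σ (x_i·y_{i+1} − x_{i+1}·y_i), indices taken mod 8.
Cross-terms: -20.5, 15, -24, 16, 38, -172, -52.5, -17.5  ⇒  Σ = -217.5
Area = |Σ|/2 = 108.75.

108.75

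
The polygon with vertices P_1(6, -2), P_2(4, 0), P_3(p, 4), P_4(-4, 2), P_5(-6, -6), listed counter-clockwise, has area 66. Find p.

The doubled signed area Σ (x_i y_{i+1} − x_{i+1} y_i) is linear in p.
With p=0 it equals 124; the coefficient of p is 2 (from the two edges through P_3).
So 2·p + 124 = 2·66 = 132 ⇒ p = 4.

4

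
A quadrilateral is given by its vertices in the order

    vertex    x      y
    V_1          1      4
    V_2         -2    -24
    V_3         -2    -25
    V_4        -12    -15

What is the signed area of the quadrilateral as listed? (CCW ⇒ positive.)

-158.5

Apply the surveyor's formula: 2A = Σ (x_i·y_{i+1} − x_{i+1}·y_i), indices taken mod 4.
Σ = (-16) + (2) + (-270) + (-33) = -317
Signed area = Σ/2 = -158.5 (negative ⇒ clockwise traversal).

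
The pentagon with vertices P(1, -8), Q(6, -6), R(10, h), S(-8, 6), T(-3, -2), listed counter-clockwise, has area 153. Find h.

The doubled signed area Σ (x_i y_{i+1} − x_{i+1} y_i) is linear in h.
With h=0 it equals 222; the coefficient of h is 14 (from the two edges through R).
So 14·h + 222 = 2·153 = 306 ⇒ h = 6.

6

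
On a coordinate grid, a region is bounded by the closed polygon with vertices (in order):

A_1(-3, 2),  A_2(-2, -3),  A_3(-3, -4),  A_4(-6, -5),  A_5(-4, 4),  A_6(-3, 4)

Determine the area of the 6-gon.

19.5

Apply the shoelace formula: 2A = Σ (x_i·y_{i+1} − x_{i+1}·y_i), indices taken mod 6.
Σ = (13) + (-1) + (-9) + (-44) + (-4) + (6) = -39
Area = |Σ|/2 = 19.5.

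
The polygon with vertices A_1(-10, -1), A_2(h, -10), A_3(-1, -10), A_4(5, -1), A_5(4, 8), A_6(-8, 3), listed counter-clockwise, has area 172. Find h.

Write out the shoelace sum; only the two edges meeting at A_2 involve h:
2·Area = [((-10)·(-10) − h·(-1)) + (h·(-10) − (-1)·(-10))] + 209
       = -9·h + 299 = 344
⇒ h = -5.

-5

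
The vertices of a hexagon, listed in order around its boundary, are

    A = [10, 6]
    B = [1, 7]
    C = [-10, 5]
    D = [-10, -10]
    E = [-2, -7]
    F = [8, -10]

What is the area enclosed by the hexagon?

281.5

Apply the shoelace (surveyor's) formula: 2A = Σ (x_i·y_{i+1} − x_{i+1}·y_i), indices taken mod 6.
Cross-terms: 64, 75, 150, 50, 76, 148  ⇒  Σ = 563
Area = |Σ|/2 = 281.5.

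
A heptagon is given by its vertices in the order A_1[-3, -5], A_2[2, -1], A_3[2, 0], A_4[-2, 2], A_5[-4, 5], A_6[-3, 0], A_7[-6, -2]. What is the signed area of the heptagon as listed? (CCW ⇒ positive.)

31

Apply Gauss's area formula: 2A = Σ (x_i·y_{i+1} − x_{i+1}·y_i), indices taken mod 7.
A_1→A_2: (-3)(-1) − (2)(-5) = 13
A_2→A_3: (2)(0) − (2)(-1) = 2
A_3→A_4: (2)(2) − (-2)(0) = 4
A_4→A_5: (-2)(5) − (-4)(2) = -2
A_5→A_6: (-4)(0) − (-3)(5) = 15
A_6→A_7: (-3)(-2) − (-6)(0) = 6
A_7→A_1: (-6)(-5) − (-3)(-2) = 24
Σ = 62
Signed area = Σ/2 = 31 (positive ⇒ counter-clockwise traversal).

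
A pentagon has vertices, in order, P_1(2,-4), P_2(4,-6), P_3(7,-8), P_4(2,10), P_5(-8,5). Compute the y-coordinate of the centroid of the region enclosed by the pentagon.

Apply the shoelace (surveyor's) formula. First the cross-terms c_i = x_i·y_{i+1} − x_{i+1}·y_i:
  4, 10, 86, 90, 22  ⇒  2A = 212, A = 106.
Then Σ (y_i + y_{i+1})·c_i = 1364, so ȳ = 1364 / (6·106) = 341/159.

341/159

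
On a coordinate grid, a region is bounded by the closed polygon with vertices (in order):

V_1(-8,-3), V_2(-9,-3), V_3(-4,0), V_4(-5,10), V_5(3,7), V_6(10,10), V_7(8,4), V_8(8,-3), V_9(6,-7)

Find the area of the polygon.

Apply Gauss's area formula: 2A = Σ (x_i·y_{i+1} − x_{i+1}·y_i), indices taken mod 9.
Σ = (-3) + (-12) + (-40) + (-65) + (-40) + (-40) + (-56) + (-38) + (-74) = -368
Area = |Σ|/2 = 184.

184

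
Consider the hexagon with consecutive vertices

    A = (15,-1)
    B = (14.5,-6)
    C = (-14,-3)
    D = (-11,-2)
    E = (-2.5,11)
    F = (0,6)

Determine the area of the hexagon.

Apply the shoelace (surveyor's) formula: 2A = Σ (x_i·y_{i+1} − x_{i+1}·y_i), indices taken mod 6.
A→B: (15)(-6) − (14.5)(-1) = -75.5
B→C: (14.5)(-3) − (-14)(-6) = -127.5
C→D: (-14)(-2) − (-11)(-3) = -5
D→E: (-11)(11) − (-2.5)(-2) = -126
E→F: (-2.5)(6) − (0)(11) = -15
F→A: (0)(-1) − (15)(6) = -90
Σ = -439
Area = |Σ|/2 = 219.5.

219.5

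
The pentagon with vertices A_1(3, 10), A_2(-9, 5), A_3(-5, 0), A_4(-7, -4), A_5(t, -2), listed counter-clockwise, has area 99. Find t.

2

The doubled signed area Σ (x_i y_{i+1} − x_{i+1} y_i) is linear in t.
With t=0 it equals 170; the coefficient of t is 14 (from the two edges through A_5).
So 14·t + 170 = 2·99 = 198 ⇒ t = 2.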